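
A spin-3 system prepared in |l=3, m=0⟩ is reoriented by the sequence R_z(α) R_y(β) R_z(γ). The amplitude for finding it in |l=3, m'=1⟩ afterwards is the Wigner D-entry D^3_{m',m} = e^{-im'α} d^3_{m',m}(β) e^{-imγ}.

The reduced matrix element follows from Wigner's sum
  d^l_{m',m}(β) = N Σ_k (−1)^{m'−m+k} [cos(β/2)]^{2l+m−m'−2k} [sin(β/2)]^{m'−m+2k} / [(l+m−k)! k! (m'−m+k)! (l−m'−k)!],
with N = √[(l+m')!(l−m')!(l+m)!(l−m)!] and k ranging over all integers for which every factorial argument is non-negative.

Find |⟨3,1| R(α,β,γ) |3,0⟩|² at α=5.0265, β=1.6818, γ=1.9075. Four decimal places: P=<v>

First d^3_{1,0}(β=1.6818), then the phase factors e^{-i(1)α} and e^{-i(0)γ}:
c=cos(1.6818/2)=0.666792, s=sin(1.6818/2)=0.745244; N=√[24·2·6·6]=41.569219
k∈{0,1,2} keeps every argument non-negative
  k=0: (−1)^1·41.5692/(12)·0.6668^5·0.7452^1 = -0.340284
  k=1: (−1)^2·41.5692/(4)·0.6668^3·0.7452^3 = +1.275200
  k=2: (−1)^3·41.5692/(12)·0.6668^1·0.7452^5 = -0.530973
d^3_{1,0}(1.6818) = -0.340284 +1.275200 -0.530973 = +0.403943
|D^3_{1,0}|² = |d^3_{1,0}(β)|² = (+0.403943)² = 0.163170 (the z-rotation phases have unit modulus)

P=0.1632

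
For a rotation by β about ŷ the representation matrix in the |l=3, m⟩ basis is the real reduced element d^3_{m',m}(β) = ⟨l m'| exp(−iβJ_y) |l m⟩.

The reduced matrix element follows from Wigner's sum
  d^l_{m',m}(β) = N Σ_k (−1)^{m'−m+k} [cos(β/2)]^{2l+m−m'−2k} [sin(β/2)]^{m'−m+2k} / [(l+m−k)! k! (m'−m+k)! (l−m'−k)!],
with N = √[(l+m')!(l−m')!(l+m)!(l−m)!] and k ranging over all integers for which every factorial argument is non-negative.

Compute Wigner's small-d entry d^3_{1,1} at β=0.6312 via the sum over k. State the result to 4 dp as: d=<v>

d=0.1589

d^3_{1,1}(β=0.6312) via Wigner's sum:
With c≡cos(β/2)=0.950610 and s≡sin(β/2)=0.310387, N=[24·2·24·2]^{1/2}=48.000000
Admissible k: 0..2 (factorial args all ≥0)
  k=0: (−1)^0·48.0000/(48)·0.9506^6·0.3104^0 = +0.737930
  k=1: (−1)^1·48.0000/(6)·0.9506^4·0.3104^2 = -0.629371
  k=2: (−1)^2·48.0000/(8)·0.9506^2·0.3104^4 = +0.050323
d^3_{1,1}(0.6312) = +0.737930 -0.629371 +0.050323 = +0.158882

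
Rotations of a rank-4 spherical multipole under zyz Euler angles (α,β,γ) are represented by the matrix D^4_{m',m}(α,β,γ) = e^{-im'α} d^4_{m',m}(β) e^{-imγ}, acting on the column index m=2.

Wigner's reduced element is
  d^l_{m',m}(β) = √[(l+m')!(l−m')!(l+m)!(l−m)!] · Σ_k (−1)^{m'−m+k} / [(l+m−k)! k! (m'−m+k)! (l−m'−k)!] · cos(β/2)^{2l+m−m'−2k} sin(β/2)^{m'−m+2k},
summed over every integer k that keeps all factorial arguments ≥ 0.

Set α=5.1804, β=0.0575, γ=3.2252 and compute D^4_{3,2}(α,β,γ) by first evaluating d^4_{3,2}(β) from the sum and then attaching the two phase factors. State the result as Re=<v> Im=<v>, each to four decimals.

Re=0.1070 Im=0.0000

D^4_{3,2}(5.1804,0.0575,3.2252) = e^{-i·3·5.1804}·d^4_{3,2}(0.0575)·e^{-i·2·3.2252}. Compute d first:
c=cos(0.0575/2)=0.999587, s=sin(0.0575/2)=0.028746; N=√[5040·1·720·2]=2693.993318
Admissible k: 0..1 (factorial args all ≥0)
  k=0: (−1)^1·2693.9933/(720)·0.9996^7·0.0287^1 = -0.107247
  k=1: (−1)^2·2693.9933/(240)·0.9996^5·0.0287^3 = +0.000266
d^4_{3,2}(0.0575) = -0.107247 +0.000266 = -0.106981
Attach z-rotation phases: D = e^{-i(3)(5.1804)}·(-0.106981)·e^{-i(2)(3.2252)} = +0.106981-0.000048i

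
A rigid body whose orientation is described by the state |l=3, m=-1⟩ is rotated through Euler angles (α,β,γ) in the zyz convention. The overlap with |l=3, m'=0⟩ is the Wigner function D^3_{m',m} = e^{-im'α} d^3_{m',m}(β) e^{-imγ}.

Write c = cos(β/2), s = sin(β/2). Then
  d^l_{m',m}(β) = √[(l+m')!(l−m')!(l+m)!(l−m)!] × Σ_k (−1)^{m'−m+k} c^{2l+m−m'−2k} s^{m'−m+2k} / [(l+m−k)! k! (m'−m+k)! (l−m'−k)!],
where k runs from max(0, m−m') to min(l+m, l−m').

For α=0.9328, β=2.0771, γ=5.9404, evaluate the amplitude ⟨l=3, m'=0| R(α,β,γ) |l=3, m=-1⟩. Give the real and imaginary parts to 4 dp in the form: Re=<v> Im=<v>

D^3_{0,-1}(0.9328,2.0771,5.9404) = e^{-i·0·0.9328}·d^3_{0,-1}(2.0771)·e^{-i·-1·5.9404}. Compute d first:
Half-angle: c=0.507470, s=0.861669. N=√(6·6·2·24)=41.569219
Admissible k: 0..2 (factorial args all ≥0)
  k=0: (−1)^1·41.5692/(12)·0.5075^5·0.8617^1 = -0.100458
  k=1: (−1)^2·41.5692/(4)·0.5075^3·0.8617^3 = +0.868891
  k=2: (−1)^3·41.5692/(12)·0.5075^1·0.8617^5 = -0.835034
d^3_{0,-1}(2.0771) = -0.100458 +0.868891 -0.835034 = -0.066601
Phases: e^{-i·(0)·0.9328}=+1.000000+0.000000i, e^{-i·(-1)·5.9404}=+0.941822-0.336112i ⇒ D=-0.062726+0.022385i

Re=-0.0627 Im=0.0224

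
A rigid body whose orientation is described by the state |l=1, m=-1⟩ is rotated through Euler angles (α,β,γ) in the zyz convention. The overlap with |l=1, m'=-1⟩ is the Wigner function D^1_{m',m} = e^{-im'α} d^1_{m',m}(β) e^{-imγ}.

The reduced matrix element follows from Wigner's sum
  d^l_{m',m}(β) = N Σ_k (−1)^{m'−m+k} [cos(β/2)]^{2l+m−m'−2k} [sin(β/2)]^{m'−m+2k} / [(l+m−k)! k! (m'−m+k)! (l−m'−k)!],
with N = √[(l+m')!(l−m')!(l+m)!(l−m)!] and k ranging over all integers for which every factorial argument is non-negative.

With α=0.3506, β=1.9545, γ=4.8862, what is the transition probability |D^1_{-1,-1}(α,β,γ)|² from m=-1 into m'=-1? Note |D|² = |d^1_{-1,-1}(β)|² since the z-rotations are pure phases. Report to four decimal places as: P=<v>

Split into d^1_{-1,-1}(β=1.9545) × two z-phases.
Half-angle: c=0.559304, s=0.828962. N=√(1·2·1·2)=2.000000
The bounds max(0,m−m')=0 and min(l+m,l−m')=0 give 1 term
  k=0: (−1)^0·2.0000/(2)·0.5593^2·0.8290^0 = +0.312821
d^1_{-1,-1}(1.9545) = +0.312821
|D^1_{-1,-1}|² = |d^1_{-1,-1}(β)|² = (+0.312821)² = 0.097857 (the z-rotation phases have unit modulus)

P=0.0979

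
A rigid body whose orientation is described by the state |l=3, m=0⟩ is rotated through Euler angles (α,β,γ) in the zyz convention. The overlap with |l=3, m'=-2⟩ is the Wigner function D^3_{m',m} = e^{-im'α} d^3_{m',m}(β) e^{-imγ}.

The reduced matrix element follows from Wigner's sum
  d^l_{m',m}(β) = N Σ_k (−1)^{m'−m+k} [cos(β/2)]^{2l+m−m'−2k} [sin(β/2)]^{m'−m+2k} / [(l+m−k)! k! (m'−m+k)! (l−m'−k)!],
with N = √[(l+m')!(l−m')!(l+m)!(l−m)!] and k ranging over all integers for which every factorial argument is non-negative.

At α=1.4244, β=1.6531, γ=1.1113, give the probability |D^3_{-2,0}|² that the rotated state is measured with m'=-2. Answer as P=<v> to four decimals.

First d^3_{-2,0}(β=1.6531), then the phase factors e^{-i(-2)α} and e^{-i(0)γ}:
c=cos(1.6531/2)=0.677418, s=sin(1.6531/2)=0.735599; N=√[1·120·6·6]=65.726707
The bounds max(0,m−m')=2 and min(l+m,l−m')=3 give 2 terms
  k=2: (−1)^0·65.7267/(12)·0.6774^4·0.7356^2 = +0.624120
  k=3: (−1)^1·65.7267/(12)·0.6774^2·0.7356^4 = -0.735931
d^3_{-2,0}(1.6531) = +0.624120 -0.735931 = -0.111811
|D^3_{-2,0}|² = |d^3_{-2,0}(β)|² = (-0.111811)² = 0.012502 (the z-rotation phases have unit modulus)

P=0.0125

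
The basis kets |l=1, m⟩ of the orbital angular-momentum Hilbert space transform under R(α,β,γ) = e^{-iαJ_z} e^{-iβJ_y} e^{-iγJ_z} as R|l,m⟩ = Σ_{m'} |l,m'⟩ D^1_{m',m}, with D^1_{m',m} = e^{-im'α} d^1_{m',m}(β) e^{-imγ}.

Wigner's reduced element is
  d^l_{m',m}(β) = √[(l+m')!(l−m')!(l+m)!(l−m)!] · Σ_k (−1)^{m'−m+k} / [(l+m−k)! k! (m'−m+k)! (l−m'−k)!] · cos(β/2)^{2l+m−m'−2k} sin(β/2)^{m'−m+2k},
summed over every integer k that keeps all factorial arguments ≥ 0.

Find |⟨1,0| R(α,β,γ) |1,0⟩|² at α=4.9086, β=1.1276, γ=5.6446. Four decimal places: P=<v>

Split into d^1_{0,0}(β=1.1276) × two z-phases.
Half-angle: c=0.845230, s=0.534402. N=√(1·1·1·1)=1.000000
k: max(0,(0)−(0))=0 … min(1+(0),1−(0))=1
  k=0: (−1)^0·1.0000/(1)·0.8452^2·0.5344^0 = +0.714415
  k=1: (−1)^1·1.0000/(1)·0.8452^0·0.5344^2 = -0.285585
d^1_{0,0}(1.1276) = +0.714415 -0.285585 = +0.428829
|D^1_{0,0}|² = |d^1_{0,0}(β)|² = (+0.428829)² = 0.183894 (the z-rotation phases have unit modulus)

P=0.1839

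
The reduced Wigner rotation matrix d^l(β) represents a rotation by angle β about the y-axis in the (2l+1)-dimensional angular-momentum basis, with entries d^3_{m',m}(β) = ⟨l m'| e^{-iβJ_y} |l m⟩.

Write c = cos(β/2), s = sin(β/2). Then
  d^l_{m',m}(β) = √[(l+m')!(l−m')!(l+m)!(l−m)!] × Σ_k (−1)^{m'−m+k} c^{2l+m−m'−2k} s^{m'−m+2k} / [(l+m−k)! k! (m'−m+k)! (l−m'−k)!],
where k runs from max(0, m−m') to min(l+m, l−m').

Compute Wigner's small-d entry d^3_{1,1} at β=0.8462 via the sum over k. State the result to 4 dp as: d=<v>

d=-0.2158

d^3_{1,1}(β=0.8462) via Wigner's sum:
With c≡cos(β/2)=0.911820 and s≡sin(β/2)=0.410589, N=[24·2·24·2]^{1/2}=48.000000
k: max(0,(1)−(1))=0 … min(3+(1),3−(1))=2
  k=0: (−1)^0·48.0000/(48)·0.9118^6·0.4106^0 = +0.574720
  k=1: (−1)^1·48.0000/(6)·0.9118^4·0.4106^2 = -0.932271
  k=2: (−1)^2·48.0000/(8)·0.9118^2·0.4106^4 = +0.141775
d^3_{1,1}(0.8462) = +0.574720 -0.932271 +0.141775 = -0.215776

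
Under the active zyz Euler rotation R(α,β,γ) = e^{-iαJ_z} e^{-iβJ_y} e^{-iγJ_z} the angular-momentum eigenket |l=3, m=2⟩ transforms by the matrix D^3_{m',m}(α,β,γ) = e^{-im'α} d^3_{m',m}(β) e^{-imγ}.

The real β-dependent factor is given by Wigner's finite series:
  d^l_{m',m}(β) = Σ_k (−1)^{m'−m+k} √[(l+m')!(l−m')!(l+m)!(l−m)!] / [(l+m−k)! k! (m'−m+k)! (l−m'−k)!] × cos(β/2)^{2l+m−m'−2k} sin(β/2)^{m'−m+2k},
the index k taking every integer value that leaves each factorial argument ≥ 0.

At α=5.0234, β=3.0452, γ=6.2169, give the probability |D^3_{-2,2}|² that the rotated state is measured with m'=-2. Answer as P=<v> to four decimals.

Split into d^3_{-2,2}(β=3.0452) × two z-phases.
With c≡cos(β/2)=0.048178 and s≡sin(β/2)=0.998839, N=[1·120·120·1]^{1/2}=120.000000
k: max(0,(2)−(-2))=4 … min(3+(2),3−(-2))=5
  k=4: (−1)^0·120.0000/(24)·0.0482^2·0.9988^4 = +0.011552
  k=5: (−1)^1·120.0000/(120)·0.0482^0·0.9988^6 = -0.993053
d^3_{-2,2}(3.0452) = +0.011552 -0.993053 = -0.981501
|D^3_{-2,2}|² = |d^3_{-2,2}(β)|² = (-0.981501)² = 0.963345 (the z-rotation phases have unit modulus)

P=0.9633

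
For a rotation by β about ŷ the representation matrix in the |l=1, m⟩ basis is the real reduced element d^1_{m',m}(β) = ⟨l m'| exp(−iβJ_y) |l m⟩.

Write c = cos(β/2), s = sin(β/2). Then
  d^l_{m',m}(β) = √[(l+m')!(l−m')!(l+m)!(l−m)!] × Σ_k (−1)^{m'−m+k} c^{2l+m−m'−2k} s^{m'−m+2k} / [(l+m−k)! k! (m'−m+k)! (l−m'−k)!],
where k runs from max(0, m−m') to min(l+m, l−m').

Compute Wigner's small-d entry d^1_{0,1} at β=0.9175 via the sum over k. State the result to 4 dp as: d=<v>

d=0.5615

d^1_{0,1}(β=0.9175) via Wigner's sum:
Half-angle: c=0.896607, s=0.442828. N=√(1·1·2·1)=1.414214
Admissible k: 1..1 (factorial args all ≥0)
  k=1: (−1)^0·1.4142/(1)·0.8966^1·0.4428^1 = +0.561503
d^1_{0,1}(0.9175) = +0.561503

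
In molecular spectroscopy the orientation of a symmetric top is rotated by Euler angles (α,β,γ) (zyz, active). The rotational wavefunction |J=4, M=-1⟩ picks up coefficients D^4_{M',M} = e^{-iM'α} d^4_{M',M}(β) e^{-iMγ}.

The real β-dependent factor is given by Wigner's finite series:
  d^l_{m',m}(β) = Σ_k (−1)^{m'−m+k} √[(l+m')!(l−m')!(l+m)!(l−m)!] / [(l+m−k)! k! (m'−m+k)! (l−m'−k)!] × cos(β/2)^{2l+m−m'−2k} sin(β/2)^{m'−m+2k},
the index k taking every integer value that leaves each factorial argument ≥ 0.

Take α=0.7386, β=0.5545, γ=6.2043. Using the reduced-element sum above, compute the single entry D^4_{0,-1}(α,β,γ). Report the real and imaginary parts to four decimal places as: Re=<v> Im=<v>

D^4_{0,-1}(0.7386,0.5545,6.2043) = e^{-i·0·0.7386}·d^4_{0,-1}(0.5545)·e^{-i·-1·6.2043}. Compute d first:
c=cos(0.5545/2)=0.961812, s=sin(0.5545/2)=0.273712; N=√[24·24·6·120]=643.987578
The bounds max(0,m−m')=0 and min(l+m,l−m')=3 give 4 terms
  k=0: (−1)^1·643.9876/(144)·0.9618^7·0.2737^1 = -0.932050
  k=1: (−1)^2·643.9876/(24)·0.9618^5·0.2737^3 = +0.452894
  k=2: (−1)^3·643.9876/(24)·0.9618^3·0.2737^5 = -0.036678
  k=3: (−1)^4·643.9876/(144)·0.9618^1·0.2737^7 = +0.000495
d^4_{0,-1}(0.5545) = -0.932050 +0.452894 -0.036678 +0.000495 = -0.515338
Phases: e^{-i·(0)·0.7386}=+1.000000+0.000000i, e^{-i·(-1)·6.2043}=+0.996890-0.078804i ⇒ D=-0.513735+0.040610i

Re=-0.5137 Im=0.0406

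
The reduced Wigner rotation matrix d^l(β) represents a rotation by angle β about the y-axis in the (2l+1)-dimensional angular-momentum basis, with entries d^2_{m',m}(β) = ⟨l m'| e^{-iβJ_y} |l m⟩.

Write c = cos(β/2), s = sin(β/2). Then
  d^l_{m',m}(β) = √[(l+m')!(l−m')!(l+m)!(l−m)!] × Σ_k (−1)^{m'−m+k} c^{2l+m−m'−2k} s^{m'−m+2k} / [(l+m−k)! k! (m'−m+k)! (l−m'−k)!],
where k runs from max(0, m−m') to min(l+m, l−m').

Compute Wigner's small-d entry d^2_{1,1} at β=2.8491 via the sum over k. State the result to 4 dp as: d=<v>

d=-0.0619

d^2_{1,1}(β=2.8491) via Wigner's sum:
Half-angle: c=0.145726, s=0.989325. N=√(6·1·6·1)=6.000000
k: max(0,(1)−(1))=0 … min(2+(1),2−(1))=1
  k=0: (−1)^0·6.0000/(6)·0.1457^4·0.9893^0 = +0.000451
  k=1: (−1)^1·6.0000/(2)·0.1457^2·0.9893^2 = -0.062355
d^2_{1,1}(2.8491) = +0.000451 -0.062355 = -0.061904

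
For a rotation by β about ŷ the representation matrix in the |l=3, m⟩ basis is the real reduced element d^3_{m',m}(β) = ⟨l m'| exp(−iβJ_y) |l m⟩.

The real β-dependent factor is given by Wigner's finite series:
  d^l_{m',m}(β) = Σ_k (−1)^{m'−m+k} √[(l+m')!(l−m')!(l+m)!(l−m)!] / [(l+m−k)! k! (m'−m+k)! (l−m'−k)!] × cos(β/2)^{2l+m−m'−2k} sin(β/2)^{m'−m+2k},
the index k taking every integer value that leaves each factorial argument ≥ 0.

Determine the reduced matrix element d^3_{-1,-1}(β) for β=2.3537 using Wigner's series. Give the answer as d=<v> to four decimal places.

d^3_{-1,-1}(β=2.3537) via Wigner's sum:
Half-angle: c=0.383835, s=0.923402. N=√(2·24·2·24)=48.000000
k∈{0,1,2} keeps every argument non-negative
  k=0: (−1)^0·48.0000/(48)·0.3838^6·0.9234^0 = +0.003198
  k=1: (−1)^1·48.0000/(6)·0.3838^4·0.9234^2 = -0.148065
  k=2: (−1)^2·48.0000/(8)·0.3838^2·0.9234^4 = +0.642693
d^3_{-1,-1}(2.3537) = +0.003198 -0.148065 +0.642693 = +0.497826

d=0.4978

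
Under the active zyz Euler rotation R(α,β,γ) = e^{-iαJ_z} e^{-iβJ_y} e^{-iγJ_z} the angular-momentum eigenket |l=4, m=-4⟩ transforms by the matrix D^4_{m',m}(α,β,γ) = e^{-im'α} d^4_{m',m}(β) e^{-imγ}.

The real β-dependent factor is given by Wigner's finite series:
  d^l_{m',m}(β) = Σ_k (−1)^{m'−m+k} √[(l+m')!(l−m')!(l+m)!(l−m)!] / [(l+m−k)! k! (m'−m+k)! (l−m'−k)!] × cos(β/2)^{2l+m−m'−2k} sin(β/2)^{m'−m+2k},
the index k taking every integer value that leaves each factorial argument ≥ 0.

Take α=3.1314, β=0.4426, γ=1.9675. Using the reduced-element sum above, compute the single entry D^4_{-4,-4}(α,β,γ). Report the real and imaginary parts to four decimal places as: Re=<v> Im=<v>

Re=0.0203 Im=0.8205

D^4_{-4,-4}(3.1314,0.4426,1.9675) = e^{-i·-4·3.1314}·d^4_{-4,-4}(0.4426)·e^{-i·-4·1.9675}. Compute d first:
Half-angle: c=0.975613, s=0.219498. N=√(1·40320·1·40320)=40320.000000
k∈{0} keeps every argument non-negative
  k=0: (−1)^0·40320.0000/(40320)·0.9756^8·0.2195^0 = +0.820768
d^4_{-4,-4}(0.4426) = +0.820768
D = (+0.999169-0.040759i)·(+0.820768)·(-0.016018+0.999872i) = +0.020314+0.820516i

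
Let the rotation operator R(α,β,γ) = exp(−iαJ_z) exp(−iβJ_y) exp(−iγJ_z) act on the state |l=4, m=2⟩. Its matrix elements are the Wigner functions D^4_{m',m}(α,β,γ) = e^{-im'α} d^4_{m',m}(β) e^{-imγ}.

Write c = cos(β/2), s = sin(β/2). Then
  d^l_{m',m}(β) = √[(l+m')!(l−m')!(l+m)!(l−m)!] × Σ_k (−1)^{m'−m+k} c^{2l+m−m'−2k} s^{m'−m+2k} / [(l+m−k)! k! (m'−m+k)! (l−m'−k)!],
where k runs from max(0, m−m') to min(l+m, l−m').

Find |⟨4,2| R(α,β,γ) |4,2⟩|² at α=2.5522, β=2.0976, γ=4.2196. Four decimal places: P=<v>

First d^4_{2,2}(β=2.0976), then the phase factors e^{-i(2)α} and e^{-i(2)γ}:
With c≡cos(β/2)=0.498612 and s≡sin(β/2)=0.866826, N=[720·2·720·2]^{1/2}=1440.000000
k: max(0,(2)−(2))=0 … min(4+(2),4−(2))=2
  k=0: (−1)^0·1440.0000/(1440)·0.4986^8·0.8668^0 = +0.003820
  k=1: (−1)^1·1440.0000/(120)·0.4986^6·0.8668^2 = -0.138554
  k=2: (−1)^2·1440.0000/(96)·0.4986^4·0.8668^4 = +0.523441
d^4_{2,2}(2.0976) = +0.003820 -0.138554 +0.523441 = +0.388707
|D^4_{2,2}|² = |d^4_{2,2}(β)|² = (+0.388707)² = 0.151093 (the z-rotation phases have unit modulus)

P=0.1511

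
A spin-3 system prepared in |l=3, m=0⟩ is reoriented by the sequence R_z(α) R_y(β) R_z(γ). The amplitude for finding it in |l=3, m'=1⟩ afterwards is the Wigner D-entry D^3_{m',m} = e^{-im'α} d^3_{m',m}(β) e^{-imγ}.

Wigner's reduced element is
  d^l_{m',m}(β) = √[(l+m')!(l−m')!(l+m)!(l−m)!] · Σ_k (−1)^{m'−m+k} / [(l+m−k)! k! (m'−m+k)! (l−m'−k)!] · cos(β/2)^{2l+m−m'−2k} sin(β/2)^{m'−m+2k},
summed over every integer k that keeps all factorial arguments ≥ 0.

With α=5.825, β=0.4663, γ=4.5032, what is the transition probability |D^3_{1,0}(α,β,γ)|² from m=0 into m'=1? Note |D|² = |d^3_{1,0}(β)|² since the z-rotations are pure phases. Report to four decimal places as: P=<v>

D^3_{1,0}(5.825,0.4663,4.5032) = e^{-i·1·5.825}·d^3_{1,0}(0.4663)·e^{-i·0·4.5032}. Compute d first:
Half-angle: c=0.972943, s=0.231043. N=√(24·2·6·6)=41.569219
Admissible k: 0..2 (factorial args all ≥0)
  k=0: (−1)^1·41.5692/(12)·0.9729^5·0.2310^1 = -0.697786
  k=1: (−1)^2·41.5692/(4)·0.9729^3·0.2310^3 = +0.118047
  k=2: (−1)^3·41.5692/(12)·0.9729^1·0.2310^5 = -0.002219
d^3_{1,0}(0.4663) = -0.697786 +0.118047 -0.002219 = -0.581958
|D^3_{1,0}|² = |d^3_{1,0}(β)|² = (-0.581958)² = 0.338675 (the z-rotation phases have unit modulus)

P=0.3387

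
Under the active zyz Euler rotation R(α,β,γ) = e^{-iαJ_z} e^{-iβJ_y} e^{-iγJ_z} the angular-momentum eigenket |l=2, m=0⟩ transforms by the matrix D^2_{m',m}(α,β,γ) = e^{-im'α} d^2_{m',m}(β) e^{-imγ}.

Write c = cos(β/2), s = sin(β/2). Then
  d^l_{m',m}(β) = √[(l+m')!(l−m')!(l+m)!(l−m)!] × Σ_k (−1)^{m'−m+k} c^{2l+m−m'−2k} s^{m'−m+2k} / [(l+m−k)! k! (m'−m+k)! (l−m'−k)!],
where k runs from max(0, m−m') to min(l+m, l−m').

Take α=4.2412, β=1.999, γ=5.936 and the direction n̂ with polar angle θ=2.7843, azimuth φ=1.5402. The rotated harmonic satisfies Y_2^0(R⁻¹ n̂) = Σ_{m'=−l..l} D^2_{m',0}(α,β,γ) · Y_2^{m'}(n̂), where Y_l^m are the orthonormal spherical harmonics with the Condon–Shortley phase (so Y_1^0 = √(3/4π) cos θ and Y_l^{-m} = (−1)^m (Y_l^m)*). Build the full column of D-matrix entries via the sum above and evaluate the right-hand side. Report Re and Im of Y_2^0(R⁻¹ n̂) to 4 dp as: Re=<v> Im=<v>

Need the full column D^2_{m',0} for m'=−2..2 at α=4.2412, β=1.999, γ=5.936.
cos(β/2)=0.540723, sin(β/2)=0.841201
d^2_{-2,0}: single k=2 term ⇒ +0.506786;  D = -0.297922+0.409969i
d^2_{-1,0}: k∈[1..2] ⇒ +0.325761 -0.788405 = -0.462644;  D = +0.210015+0.412229i
d^2_{0,0}: k∈[0..2] ⇒ +0.085487 -0.827578 +0.500724 = -0.241367;  D = -0.241367+0.000000i
d^2_{1,0}: k∈[0..1] ⇒ -0.325761 +0.788405 = +0.462644;  D = -0.210015+0.412229i
d^2_{2,0}: single k=0 term ⇒ +0.506786;  D = -0.297922-0.409969i
Y_2^{m'}(θ=2.7843,φ=1.5402) and Σ D·Y over m':
  (-0.2979+0.4100i)·(-0.0472-0.0029i)  (+0.2100+0.4122i)·(-0.0077+0.2530i)  (-0.2414+0.0000i)·(+0.5150+0.0000i)  (-0.2100+0.4122i)·(+0.0077+0.2530i)  (-0.2979-0.4100i)·(-0.0472+0.0029i)
Y_2^0(R⁻¹ n̂) = -0.305694-0.000000i

Re=-0.3057 Im=0.0000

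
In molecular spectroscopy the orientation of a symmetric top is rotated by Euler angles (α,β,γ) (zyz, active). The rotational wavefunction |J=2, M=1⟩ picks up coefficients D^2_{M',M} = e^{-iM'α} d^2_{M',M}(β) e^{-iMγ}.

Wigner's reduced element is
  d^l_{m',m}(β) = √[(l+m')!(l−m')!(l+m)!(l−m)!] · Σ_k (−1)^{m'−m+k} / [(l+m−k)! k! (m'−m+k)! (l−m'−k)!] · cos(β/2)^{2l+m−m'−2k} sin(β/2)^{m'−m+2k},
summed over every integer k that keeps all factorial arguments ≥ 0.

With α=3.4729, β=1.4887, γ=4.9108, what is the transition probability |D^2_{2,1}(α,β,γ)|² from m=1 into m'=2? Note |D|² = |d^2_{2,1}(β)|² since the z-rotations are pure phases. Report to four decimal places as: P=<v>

First d^2_{2,1}(β=1.4887), then the phase factors e^{-i(2)α} and e^{-i(1)γ}:
c=cos(1.4887/2)=0.735528, s=sin(1.4887/2)=0.677494; N=√[24·1·6·1]=12.000000
The bounds max(0,m−m')=0 and min(l+m,l−m')=0 give 1 term
  k=0: (−1)^1·12.0000/(6)·0.7355^3·0.6775^1 = -0.539180
d^2_{2,1}(1.4887) = -0.539180
|D^2_{2,1}|² = |d^2_{2,1}(β)|² = (-0.539180)² = 0.290715 (the z-rotation phases have unit modulus)

P=0.2907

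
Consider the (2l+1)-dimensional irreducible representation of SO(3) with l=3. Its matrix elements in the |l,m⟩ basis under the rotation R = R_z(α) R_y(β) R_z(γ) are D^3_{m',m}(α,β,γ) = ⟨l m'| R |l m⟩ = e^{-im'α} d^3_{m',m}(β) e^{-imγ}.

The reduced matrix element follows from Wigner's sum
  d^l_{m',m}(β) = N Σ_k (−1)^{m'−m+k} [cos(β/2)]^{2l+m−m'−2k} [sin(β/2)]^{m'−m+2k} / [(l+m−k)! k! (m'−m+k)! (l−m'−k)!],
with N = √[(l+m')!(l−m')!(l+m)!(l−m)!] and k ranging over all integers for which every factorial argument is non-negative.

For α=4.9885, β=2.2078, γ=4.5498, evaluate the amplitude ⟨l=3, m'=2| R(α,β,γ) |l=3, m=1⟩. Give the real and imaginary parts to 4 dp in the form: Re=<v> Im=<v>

Re=-0.1362 Im=-0.3316

Split into d^3_{2,1}(β=2.2078) × two z-phases.
Half-angle: c=0.450117, s=0.892970. N=√(120·1·24·2)=75.894664
k∈{0,1} keeps every argument non-negative
  k=0: (−1)^1·75.8947/(24)·0.4501^5·0.8930^1 = -0.052175
  k=1: (−1)^2·75.8947/(12)·0.4501^3·0.8930^3 = +0.410692
d^3_{2,1}(2.2078) = -0.052175 +0.410692 = +0.358517
D = (-0.851361+0.524580i)·(+0.358517)·(-0.161874+0.986812i) = -0.136182-0.331645i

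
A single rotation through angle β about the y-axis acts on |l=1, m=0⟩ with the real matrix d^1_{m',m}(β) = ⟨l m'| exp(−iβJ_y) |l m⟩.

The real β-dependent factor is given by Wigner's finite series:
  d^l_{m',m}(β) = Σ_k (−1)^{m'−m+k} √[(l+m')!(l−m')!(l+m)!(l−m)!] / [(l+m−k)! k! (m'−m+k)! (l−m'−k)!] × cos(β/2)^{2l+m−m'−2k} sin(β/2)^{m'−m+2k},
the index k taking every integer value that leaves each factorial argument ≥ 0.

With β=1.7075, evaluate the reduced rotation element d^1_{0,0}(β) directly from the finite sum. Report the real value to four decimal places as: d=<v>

d=-0.1363

d^1_{0,0}(β=1.7075) via Wigner's sum:
Half-angle: c=0.657161, s=0.753750. N=√(1·1·1·1)=1.000000
Admissible k: 0..1 (factorial args all ≥0)
  k=0: (−1)^0·1.0000/(1)·0.6572^2·0.7538^0 = +0.431861
  k=1: (−1)^1·1.0000/(1)·0.6572^0·0.7538^2 = -0.568139
d^1_{0,0}(1.7075) = +0.431861 -0.568139 = -0.136278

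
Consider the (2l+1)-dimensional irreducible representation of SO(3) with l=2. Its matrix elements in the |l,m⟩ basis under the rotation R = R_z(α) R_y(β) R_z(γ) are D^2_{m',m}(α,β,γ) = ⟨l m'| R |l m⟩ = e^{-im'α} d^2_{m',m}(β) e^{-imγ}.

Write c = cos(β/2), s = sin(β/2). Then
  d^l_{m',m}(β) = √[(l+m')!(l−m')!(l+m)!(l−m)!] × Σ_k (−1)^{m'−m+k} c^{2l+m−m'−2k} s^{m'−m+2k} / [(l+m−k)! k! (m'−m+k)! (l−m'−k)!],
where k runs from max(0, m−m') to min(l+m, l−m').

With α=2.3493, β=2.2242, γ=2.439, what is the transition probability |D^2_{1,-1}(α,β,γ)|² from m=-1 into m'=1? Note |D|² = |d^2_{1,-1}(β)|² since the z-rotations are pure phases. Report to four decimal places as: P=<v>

P=0.0301

Split into d^2_{1,-1}(β=2.2242) × two z-phases.
With c≡cos(β/2)=0.442780 and s≡sin(β/2)=0.896630, N=[6·1·1·6]^{1/2}=6.000000
k∈{0,1} keeps every argument non-negative
  k=0: (−1)^2·6.0000/(2)·0.4428^2·0.8966^2 = +0.472850
  k=1: (−1)^3·6.0000/(6)·0.4428^0·0.8966^4 = -0.646330
d^2_{1,-1}(2.2242) = +0.472850 -0.646330 = -0.173480
|D^2_{1,-1}|² = |d^2_{1,-1}(β)|² = (-0.173480)² = 0.030095 (the z-rotation phases have unit modulus)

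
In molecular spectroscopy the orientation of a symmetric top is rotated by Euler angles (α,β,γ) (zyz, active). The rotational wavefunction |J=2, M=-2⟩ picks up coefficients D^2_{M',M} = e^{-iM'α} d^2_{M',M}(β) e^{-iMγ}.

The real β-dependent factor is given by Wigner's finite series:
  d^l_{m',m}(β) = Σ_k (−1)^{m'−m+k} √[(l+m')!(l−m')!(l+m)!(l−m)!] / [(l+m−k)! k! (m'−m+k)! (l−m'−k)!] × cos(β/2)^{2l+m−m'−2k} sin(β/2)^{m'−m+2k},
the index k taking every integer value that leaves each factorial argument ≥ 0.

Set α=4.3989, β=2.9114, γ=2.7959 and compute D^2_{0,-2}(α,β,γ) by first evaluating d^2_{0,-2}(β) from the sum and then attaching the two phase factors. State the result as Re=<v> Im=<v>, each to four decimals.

First d^2_{0,-2}(β=2.9114), then the phase factors e^{-i(0)α} and e^{-i(-2)γ}:
With c≡cos(β/2)=0.114842 and s≡sin(β/2)=0.993384, N=[2·2·1·24]^{1/2}=9.797959
Admissible k: 0..0 (factorial args all ≥0)
  k=0: (−1)^2·9.7980/(4)·0.1148^2·0.9934^2 = +0.031880
d^2_{0,-2}(2.9114) = +0.031880
D = (+1.000000+0.000000i)·(+0.031880)·(+0.770363-0.637605i) = +0.024559-0.020327i

Re=0.0246 Im=-0.0203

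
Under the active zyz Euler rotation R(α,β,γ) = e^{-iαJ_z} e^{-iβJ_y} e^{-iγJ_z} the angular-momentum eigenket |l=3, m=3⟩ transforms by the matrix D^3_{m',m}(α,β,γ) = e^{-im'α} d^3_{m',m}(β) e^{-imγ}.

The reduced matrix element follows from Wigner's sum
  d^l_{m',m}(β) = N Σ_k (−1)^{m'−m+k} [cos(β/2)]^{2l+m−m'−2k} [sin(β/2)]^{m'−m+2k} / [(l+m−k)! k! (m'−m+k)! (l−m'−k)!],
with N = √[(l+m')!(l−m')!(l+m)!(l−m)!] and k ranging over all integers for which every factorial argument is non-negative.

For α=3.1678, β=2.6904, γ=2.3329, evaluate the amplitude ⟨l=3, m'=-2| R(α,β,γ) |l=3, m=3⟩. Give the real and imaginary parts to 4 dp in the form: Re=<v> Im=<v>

Re=0.3798 Im=-0.2967

Split into d^3_{-2,3}(β=2.6904) × two z-phases.
Half-angle: c=0.223688, s=0.974661. N=√(1·120·720·1)=293.938769
k∈{5} keeps every argument non-negative
  k=5: (−1)^0·293.9388/(120)·0.2237^1·0.9747^5 = +0.481931
d^3_{-2,3}(2.6904) = +0.481931
Attach z-rotation phases: D = e^{-i(-2)(3.1678)}·(+0.481931)·e^{-i(3)(2.3329)} = +0.379804-0.296659i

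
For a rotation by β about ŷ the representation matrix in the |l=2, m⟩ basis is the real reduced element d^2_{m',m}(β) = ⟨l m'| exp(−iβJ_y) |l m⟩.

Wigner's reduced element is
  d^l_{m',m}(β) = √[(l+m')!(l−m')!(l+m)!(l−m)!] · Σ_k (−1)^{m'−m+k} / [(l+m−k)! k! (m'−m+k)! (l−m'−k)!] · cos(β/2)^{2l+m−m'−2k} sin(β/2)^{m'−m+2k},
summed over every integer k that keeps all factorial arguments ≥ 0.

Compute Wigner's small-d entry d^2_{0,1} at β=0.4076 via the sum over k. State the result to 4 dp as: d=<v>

d^2_{0,1}(β=0.4076) via Wigner's sum:
With c≡cos(β/2)=0.979305 and s≡sin(β/2)=0.202392, N=[2·2·6·1]^{1/2}=4.898979
k: max(0,(1)−(0))=1 … min(2+(1),2−(0))=2
  k=1: (−1)^0·4.8990/(2)·0.9793^3·0.2024^1 = +0.465610
  k=2: (−1)^1·4.8990/(2)·0.9793^1·0.2024^3 = -0.019887
d^2_{0,1}(0.4076) = +0.465610 -0.019887 = +0.445723

d=0.4457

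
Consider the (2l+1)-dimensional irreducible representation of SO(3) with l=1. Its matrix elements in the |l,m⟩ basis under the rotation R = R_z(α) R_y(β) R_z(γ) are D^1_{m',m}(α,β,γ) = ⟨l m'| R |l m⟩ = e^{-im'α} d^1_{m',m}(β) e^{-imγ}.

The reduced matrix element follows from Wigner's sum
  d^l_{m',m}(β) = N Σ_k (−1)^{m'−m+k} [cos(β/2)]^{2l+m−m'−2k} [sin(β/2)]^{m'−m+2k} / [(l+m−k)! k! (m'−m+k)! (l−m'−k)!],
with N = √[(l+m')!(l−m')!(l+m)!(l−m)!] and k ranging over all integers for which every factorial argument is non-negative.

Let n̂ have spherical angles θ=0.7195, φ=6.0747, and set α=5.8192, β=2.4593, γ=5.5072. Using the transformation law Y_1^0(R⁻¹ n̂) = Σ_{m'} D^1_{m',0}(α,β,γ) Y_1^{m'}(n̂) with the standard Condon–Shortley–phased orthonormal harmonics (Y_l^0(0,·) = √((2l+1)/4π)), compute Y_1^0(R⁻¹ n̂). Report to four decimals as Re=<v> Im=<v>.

Need the full column D^1_{m',0} for m'=−1..1 at α=5.8192, β=2.4593, γ=5.5072.
cos(β/2)=0.334568, sin(β/2)=0.942372
d^1_{-1,0}: single k=1 term ⇒ +0.445883;  D = +0.398743-0.199540i
d^1_{0,0}: k∈[0..1] ⇒ +0.111935 -0.888065 = -0.776129;  D = -0.776129+0.000000i
d^1_{1,0}: single k=0 term ⇒ -0.445883;  D = -0.398743-0.199540i
Y_1^{m'}(θ=0.7195,φ=6.0747) and Σ D·Y over m':
  (+0.3987-0.1995i)·(+0.2228+0.0471i)  (-0.7761+0.0000i)·(+0.3675+0.0000i)  (-0.3987-0.1995i)·(-0.2228+0.0471i)
Y_1^0(R⁻¹ n̂) = -0.088774+0.000000i

Re=-0.0888 Im=0.0000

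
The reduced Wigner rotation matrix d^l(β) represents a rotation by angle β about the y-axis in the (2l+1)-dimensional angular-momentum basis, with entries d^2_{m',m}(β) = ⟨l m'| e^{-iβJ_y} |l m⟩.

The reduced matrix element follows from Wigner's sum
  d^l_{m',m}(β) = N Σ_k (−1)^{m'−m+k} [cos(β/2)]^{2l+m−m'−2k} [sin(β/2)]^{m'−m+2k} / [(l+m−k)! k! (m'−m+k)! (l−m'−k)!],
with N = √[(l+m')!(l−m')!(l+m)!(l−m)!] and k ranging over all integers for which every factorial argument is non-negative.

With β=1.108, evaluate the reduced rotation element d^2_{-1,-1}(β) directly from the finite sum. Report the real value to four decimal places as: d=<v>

d^2_{-1,-1}(β=1.108) via Wigner's sum:
With c≡cos(β/2)=0.850427 and s≡sin(β/2)=0.526093, N=[1·6·1·6]^{1/2}=6.000000
k: max(0,(-1)−(-1))=0 … min(2+(-1),2−(-1))=1
  k=0: (−1)^0·6.0000/(6)·0.8504^4·0.5261^0 = +0.523056
  k=1: (−1)^1·6.0000/(2)·0.8504^2·0.5261^2 = -0.600510
d^2_{-1,-1}(1.108) = +0.523056 -0.600510 = -0.077455

d=-0.0775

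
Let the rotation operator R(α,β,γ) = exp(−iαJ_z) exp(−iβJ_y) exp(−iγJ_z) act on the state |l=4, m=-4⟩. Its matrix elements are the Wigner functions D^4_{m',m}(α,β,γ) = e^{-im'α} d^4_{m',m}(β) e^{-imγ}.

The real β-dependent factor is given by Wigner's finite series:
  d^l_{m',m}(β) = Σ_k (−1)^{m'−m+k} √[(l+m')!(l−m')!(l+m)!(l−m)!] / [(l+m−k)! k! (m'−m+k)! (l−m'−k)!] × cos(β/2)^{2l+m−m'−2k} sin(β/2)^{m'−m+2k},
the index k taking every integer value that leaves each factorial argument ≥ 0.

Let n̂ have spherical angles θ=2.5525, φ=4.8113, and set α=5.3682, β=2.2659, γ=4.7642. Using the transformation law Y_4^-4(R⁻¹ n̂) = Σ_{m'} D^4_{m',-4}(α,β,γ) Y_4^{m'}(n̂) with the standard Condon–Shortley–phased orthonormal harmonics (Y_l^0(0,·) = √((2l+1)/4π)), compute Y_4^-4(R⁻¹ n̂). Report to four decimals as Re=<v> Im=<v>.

Need the full column D^4_{m',-4} for m'=−4..4 at α=5.3682, β=2.2659, γ=4.7642.
cos(β/2)=0.423990, sin(β/2)=0.905667
d^4_{-4,-4}: single k=0 term ⇒ +0.001044;  D = -0.000994+0.000320i
d^4_{-3,-4}: single k=0 term ⇒ -0.006310;  D = +0.005194+0.003583i
d^4_{-2,-4}: single k=0 term ⇒ +0.025214;  D = -0.001309-0.025180i
d^4_{-1,-4}: single k=0 term ⇒ -0.076169;  D = -0.057876+0.049519i
d^4_{0,-4}: single k=0 term ⇒ +0.181905;  D = +0.178013+0.037430i
d^4_{1,-4}: single k=0 term ⇒ -0.347539;  D = -0.150719-0.313157i
d^4_{2,-4}: single k=0 term ⇒ +0.524930;  D = -0.236056+0.468859i
d^4_{3,-4}: single k=0 term ⇒ -0.599349;  D = +0.588632-0.112835i
d^4_{4,-4}: single k=0 term ⇒ +0.452635;  D = -0.338619-0.300359i
Y_4^{m'}(θ=2.5525,φ=4.8113) and Σ D·Y over m':
  (-0.0010+0.0003i)·(+0.0389-0.0163i)  (+0.0052+0.0036i)·(+0.0522+0.1707i)  (-0.0013-0.0252i)·(-0.3887+0.0779i)  (-0.0579+0.0495i)·(-0.0397-0.4000i)  (+0.1780+0.0374i)·(-0.1071+0.0000i)  (-0.1507-0.3132i)·(+0.0397-0.4000i)  (-0.2361+0.4689i)·(-0.3887-0.0779i)  (+0.5886-0.1128i)·(-0.0522+0.1707i)  (-0.3386-0.3004i)·(+0.0389+0.0163i)
Y_4^-4(R⁻¹ n̂) = -0.017568+0.001125i

Re=-0.0176 Im=0.0011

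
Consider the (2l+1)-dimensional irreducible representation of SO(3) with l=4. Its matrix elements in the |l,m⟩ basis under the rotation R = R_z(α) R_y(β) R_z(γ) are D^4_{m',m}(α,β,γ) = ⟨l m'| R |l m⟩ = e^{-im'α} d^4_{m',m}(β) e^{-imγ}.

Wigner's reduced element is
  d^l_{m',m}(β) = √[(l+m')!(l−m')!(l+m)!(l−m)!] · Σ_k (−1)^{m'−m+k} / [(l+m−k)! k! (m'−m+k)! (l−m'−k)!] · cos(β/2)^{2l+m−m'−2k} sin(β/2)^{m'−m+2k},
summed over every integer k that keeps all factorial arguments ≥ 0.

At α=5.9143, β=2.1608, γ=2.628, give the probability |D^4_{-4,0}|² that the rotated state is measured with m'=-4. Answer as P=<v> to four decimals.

P=0.0621

Split into d^4_{-4,0}(β=2.1608) × two z-phases.
c=cos(2.1608/2)=0.470976, s=sin(2.1608/2)=0.882146; N=√[1·40320·24·24]=4819.161753
k: max(0,(0)−(-4))=4 … min(4+(0),4−(-4))=4
  k=4: (−1)^0·4819.1618/(576)·0.4710^4·0.8821^4 = +0.249290
d^4_{-4,0}(2.1608) = +0.249290
|D^4_{-4,0}|² = |d^4_{-4,0}(β)|² = (+0.249290)² = 0.062146 (the z-rotation phases have unit modulus)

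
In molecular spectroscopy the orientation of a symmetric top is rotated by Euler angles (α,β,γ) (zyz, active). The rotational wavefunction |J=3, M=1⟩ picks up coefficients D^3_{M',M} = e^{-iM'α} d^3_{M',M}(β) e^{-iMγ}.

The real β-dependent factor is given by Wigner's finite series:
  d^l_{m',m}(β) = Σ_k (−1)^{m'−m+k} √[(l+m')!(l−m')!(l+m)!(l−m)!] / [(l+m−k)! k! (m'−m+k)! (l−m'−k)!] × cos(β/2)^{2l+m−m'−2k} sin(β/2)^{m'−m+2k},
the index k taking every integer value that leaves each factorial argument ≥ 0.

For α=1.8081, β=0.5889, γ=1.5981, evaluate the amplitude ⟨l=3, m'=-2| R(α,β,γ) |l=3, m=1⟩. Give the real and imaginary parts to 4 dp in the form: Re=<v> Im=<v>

First d^3_{-2,1}(β=0.5889), then the phase factors e^{-i(-2)α} and e^{-i(1)γ}:
With c≡cos(β/2)=0.956962 and s≡sin(β/2)=0.290214, N=[1·120·24·2]^{1/2}=75.894664
k∈{3,4} keeps every argument non-negative
  k=3: (−1)^0·75.8947/(12)·0.9570^3·0.2902^3 = +0.135477
  k=4: (−1)^1·75.8947/(24)·0.9570^1·0.2902^5 = -0.006230
d^3_{-2,1}(0.5889) = +0.135477 -0.006230 = +0.129248
D = (-0.889472-0.456989i)·(+0.129248)·(-0.027300-0.999627i) = -0.055904+0.116532i

Re=-0.0559 Im=0.1165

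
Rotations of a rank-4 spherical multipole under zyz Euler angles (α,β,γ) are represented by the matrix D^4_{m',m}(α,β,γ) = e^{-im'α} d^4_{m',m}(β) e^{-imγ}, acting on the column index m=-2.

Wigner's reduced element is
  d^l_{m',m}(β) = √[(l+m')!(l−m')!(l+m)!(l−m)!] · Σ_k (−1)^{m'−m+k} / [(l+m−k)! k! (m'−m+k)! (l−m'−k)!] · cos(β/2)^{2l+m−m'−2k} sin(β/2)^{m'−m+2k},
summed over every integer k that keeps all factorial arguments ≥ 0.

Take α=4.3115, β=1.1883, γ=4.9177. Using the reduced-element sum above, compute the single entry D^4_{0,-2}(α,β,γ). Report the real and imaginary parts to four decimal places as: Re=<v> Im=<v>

First d^4_{0,-2}(β=1.1883), then the phase factors e^{-i(0)α} and e^{-i(-2)γ}:
c=cos(1.1883/2)=0.828625, s=sin(1.1883/2)=0.559805; N=√[24·24·2·720]=910.735966
k: max(0,(-2)−(0))=0 … min(4+(-2),4−(0))=2
  k=0: (−1)^2·910.7360/(96)·0.8286^6·0.5598^2 = +0.962368
  k=1: (−1)^3·910.7360/(36)·0.8286^4·0.5598^4 = -1.171298
  k=2: (−1)^4·910.7360/(96)·0.8286^2·0.5598^6 = +0.200473
d^4_{0,-2}(1.1883) = +0.962368 -1.171298 +0.200473 = -0.008457
D = (+1.000000+0.000000i)·(-0.008457)·(-0.916873-0.399180i) = +0.007754+0.003376i

Re=0.0078 Im=0.0034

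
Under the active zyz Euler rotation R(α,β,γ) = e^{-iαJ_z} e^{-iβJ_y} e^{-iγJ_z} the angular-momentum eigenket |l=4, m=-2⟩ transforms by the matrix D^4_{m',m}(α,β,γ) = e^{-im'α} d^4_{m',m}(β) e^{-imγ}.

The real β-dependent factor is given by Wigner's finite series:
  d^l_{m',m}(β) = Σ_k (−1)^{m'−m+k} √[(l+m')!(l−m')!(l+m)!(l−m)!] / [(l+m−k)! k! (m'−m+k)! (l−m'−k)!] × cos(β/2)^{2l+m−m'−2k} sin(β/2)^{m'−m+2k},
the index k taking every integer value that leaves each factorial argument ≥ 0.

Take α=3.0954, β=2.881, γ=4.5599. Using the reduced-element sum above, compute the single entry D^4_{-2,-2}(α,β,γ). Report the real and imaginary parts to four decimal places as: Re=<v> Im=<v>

Re=-0.0038 Im=0.0016

D^4_{-2,-2}(3.0954,2.881,4.5599) = e^{-i·-2·3.0954}·d^4_{-2,-2}(2.881)·e^{-i·-2·4.5599}. Compute d first:
c=cos(2.881/2)=0.129928, s=sin(2.881/2)=0.991523; N=√[2·720·2·720]=1440.000000
The bounds max(0,m−m')=0 and min(l+m,l−m')=2 give 3 terms
  k=0: (−1)^0·1440.0000/(1440)·0.1299^8·0.9915^0 = +0.000000
  k=1: (−1)^1·1440.0000/(120)·0.1299^6·0.9915^2 = -0.000057
  k=2: (−1)^2·1440.0000/(96)·0.1299^4·0.9915^4 = +0.004132
d^4_{-2,-2}(2.881) = +0.000000 -0.000057 +0.004132 = +0.004075
Attach z-rotation phases: D = e^{-i(-2)(3.0954)}·(+0.004075)·e^{-i(-2)(4.5599)} = -0.003757+0.001577i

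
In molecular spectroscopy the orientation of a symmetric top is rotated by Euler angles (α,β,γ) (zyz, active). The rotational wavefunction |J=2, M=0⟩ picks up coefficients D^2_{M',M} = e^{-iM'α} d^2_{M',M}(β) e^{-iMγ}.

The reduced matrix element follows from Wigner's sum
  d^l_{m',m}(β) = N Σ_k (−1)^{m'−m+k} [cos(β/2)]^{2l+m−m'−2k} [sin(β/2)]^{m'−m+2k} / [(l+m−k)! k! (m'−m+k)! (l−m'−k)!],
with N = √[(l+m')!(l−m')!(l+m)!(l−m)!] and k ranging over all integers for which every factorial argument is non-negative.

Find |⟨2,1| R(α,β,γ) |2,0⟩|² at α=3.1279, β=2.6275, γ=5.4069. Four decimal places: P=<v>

First d^2_{1,0}(β=2.6275), then the phase factors e^{-i(1)α} and e^{-i(0)γ}:
With c≡cos(β/2)=0.254225 and s≡sin(β/2)=0.967145, N=[6·1·2·2]^{1/2}=4.898979
Admissible k: 0..1 (factorial args all ≥0)
  k=0: (−1)^1·4.8990/(2)·0.2542^3·0.9671^1 = -0.038924
  k=1: (−1)^2·4.8990/(2)·0.2542^1·0.9671^3 = +0.563338
d^2_{1,0}(2.6275) = -0.038924 +0.563338 = +0.524413
|D^2_{1,0}|² = |d^2_{1,0}(β)|² = (+0.524413)² = 0.275009 (the z-rotation phases have unit modulus)

P=0.2750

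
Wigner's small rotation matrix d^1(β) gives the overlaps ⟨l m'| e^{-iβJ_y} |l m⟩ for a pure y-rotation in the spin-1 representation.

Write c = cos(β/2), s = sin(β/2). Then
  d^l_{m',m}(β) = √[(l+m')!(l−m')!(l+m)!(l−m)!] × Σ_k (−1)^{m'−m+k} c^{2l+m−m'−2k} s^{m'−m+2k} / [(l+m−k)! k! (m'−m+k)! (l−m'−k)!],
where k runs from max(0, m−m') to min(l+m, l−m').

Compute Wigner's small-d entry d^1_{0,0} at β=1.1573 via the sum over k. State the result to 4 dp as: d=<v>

d=0.4018

d^1_{0,0}(β=1.1573) via Wigner's sum:
Half-angle: c=0.837202, s=0.546894. N=√(1·1·1·1)=1.000000
k: max(0,(0)−(0))=0 … min(1+(0),1−(0))=1
  k=0: (−1)^0·1.0000/(1)·0.8372^2·0.5469^0 = +0.700907
  k=1: (−1)^1·1.0000/(1)·0.8372^0·0.5469^2 = -0.299093
d^1_{0,0}(1.1573) = +0.700907 -0.299093 = +0.401813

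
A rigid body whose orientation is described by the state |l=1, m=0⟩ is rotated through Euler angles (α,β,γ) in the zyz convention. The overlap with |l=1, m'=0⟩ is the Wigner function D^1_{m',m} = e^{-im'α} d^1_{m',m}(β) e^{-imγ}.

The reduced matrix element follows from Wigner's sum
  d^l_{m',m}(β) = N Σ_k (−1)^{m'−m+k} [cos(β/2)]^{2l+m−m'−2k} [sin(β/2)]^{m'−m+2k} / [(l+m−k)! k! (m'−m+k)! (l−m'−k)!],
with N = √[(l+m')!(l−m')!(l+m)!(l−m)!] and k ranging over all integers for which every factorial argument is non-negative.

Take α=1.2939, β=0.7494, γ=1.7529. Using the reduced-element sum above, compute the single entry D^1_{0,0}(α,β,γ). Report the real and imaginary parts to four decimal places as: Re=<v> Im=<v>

Re=0.7321 Im=0.0000

Split into d^1_{0,0}(β=0.7494) × two z-phases.
c=cos(0.7494/2)=0.930617, s=sin(0.7494/2)=0.365993; N=√[1·1·1·1]=1.000000
k∈{0,1} keeps every argument non-negative
  k=0: (−1)^0·1.0000/(1)·0.9306^2·0.3660^0 = +0.866049
  k=1: (−1)^1·1.0000/(1)·0.9306^0·0.3660^2 = -0.133951
d^1_{0,0}(0.7494) = +0.866049 -0.133951 = +0.732098
Attach z-rotation phases: D = e^{-i(0)(1.2939)}·(+0.732098)·e^{-i(0)(1.7529)} = +0.732098+0.000000i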